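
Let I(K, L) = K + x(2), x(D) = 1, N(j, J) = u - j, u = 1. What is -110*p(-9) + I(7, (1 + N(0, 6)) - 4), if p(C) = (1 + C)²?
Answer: -7032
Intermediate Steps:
N(j, J) = 1 - j
I(K, L) = 1 + K (I(K, L) = K + 1 = 1 + K)
-110*p(-9) + I(7, (1 + N(0, 6)) - 4) = -110*(1 - 9)² + (1 + 7) = -110*(-8)² + 8 = -110*64 + 8 = -7040 + 8 = -7032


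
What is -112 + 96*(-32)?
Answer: -3184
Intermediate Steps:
-112 + 96*(-32) = -112 - 3072 = -3184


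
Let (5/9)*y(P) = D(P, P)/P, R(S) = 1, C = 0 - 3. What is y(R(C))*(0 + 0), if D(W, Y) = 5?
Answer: 0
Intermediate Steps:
C = -3
y(P) = 9/P (y(P) = 9*(5/P)/5 = 9/P)
y(R(C))*(0 + 0) = (9/1)*(0 + 0) = (9*1)*0 = 9*0 = 0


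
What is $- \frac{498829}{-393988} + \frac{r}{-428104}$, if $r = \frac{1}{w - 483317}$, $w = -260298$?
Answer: $\frac{39699874126341207}{31355983728392120} \approx 1.2661$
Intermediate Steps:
$r = - \frac{1}{743615}$ ($r = \frac{1}{-260298 - 483317} = \frac{1}{-743615} = - \frac{1}{743615} \approx -1.3448 \cdot 10^{-6}$)
$- \frac{498829}{-393988} + \frac{r}{-428104} = - \frac{498829}{-393988} - \frac{1}{743615 \left(-428104\right)} = \left(-498829\right) \left(- \frac{1}{393988}\right) - - \frac{1}{318344555960} = \frac{498829}{393988} + \frac{1}{318344555960} = \frac{39699874126341207}{31355983728392120}$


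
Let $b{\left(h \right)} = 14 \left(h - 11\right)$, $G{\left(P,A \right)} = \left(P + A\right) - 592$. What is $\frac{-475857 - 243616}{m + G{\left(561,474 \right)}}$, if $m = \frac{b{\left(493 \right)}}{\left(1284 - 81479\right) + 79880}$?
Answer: $- \frac{32376285}{18971} \approx -1706.6$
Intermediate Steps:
$G{\left(P,A \right)} = -592 + A + P$ ($G{\left(P,A \right)} = \left(A + P\right) - 592 = -592 + A + P$)
$b{\left(h \right)} = -154 + 14 h$ ($b{\left(h \right)} = 14 \left(-11 + h\right) = -154 + 14 h$)
$m = - \frac{964}{45}$ ($m = \frac{-154 + 14 \cdot 493}{\left(1284 - 81479\right) + 79880} = \frac{-154 + 6902}{-80195 + 79880} = \frac{6748}{-315} = 6748 \left(- \frac{1}{315}\right) = - \frac{964}{45} \approx -21.422$)
$\frac{-475857 - 243616}{m + G{\left(561,474 \right)}} = \frac{-475857 - 243616}{- \frac{964}{45} + \left(-592 + 474 + 561\right)} = - \frac{719473}{- \frac{964}{45} + 443} = - \frac{719473}{\frac{18971}{45}} = \left(-719473\right) \frac{45}{18971} = - \frac{32376285}{18971}$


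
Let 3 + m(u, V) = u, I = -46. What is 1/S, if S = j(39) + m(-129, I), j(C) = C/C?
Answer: -1/131 ≈ -0.0076336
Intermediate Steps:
m(u, V) = -3 + u
j(C) = 1
S = -131 (S = 1 + (-3 - 129) = 1 - 132 = -131)
1/S = 1/(-131) = -1/131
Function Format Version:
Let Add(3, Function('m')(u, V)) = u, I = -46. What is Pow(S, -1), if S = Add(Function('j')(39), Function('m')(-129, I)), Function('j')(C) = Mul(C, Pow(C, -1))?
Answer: Rational(-1, 131) ≈ -0.0076336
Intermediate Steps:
Function('m')(u, V) = Add(-3, u)
Function('j')(C) = 1
S = -131 (S = Add(1, Add(-3, -129)) = Add(1, -132) = -131)
Pow(S, -1) = Pow(-131, -1) = Rational(-1, 131)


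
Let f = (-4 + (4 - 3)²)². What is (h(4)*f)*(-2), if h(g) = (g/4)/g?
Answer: -9/2 ≈ -4.5000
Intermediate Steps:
h(g) = ¼ (h(g) = (g*(¼))/g = (g/4)/g = ¼)
f = 9 (f = (-4 + 1²)² = (-4 + 1)² = (-3)² = 9)
(h(4)*f)*(-2) = ((¼)*9)*(-2) = (9/4)*(-2) = -9/2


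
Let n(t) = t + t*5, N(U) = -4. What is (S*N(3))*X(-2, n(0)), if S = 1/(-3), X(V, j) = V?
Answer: -8/3 ≈ -2.6667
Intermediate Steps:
n(t) = 6*t (n(t) = t + 5*t = 6*t)
S = -1/3 ≈ -0.33333
(S*N(3))*X(-2, n(0)) = -1/3*(-4)*(-2) = (4/3)*(-2) = -8/3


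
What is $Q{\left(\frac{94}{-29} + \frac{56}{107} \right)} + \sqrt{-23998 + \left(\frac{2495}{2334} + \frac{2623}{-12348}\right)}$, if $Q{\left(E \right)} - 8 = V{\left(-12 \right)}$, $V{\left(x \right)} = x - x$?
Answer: $8 + \frac{i \sqrt{313872604369639}}{114366} \approx 8.0 + 154.91 i$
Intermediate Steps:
$V{\left(x \right)} = 0$
$Q{\left(E \right)} = 8$ ($Q{\left(E \right)} = 8 + 0 = 8$)
$Q{\left(\frac{94}{-29} + \frac{56}{107} \right)} + \sqrt{-23998 + \left(\frac{2495}{2334} + \frac{2623}{-12348}\right)} = 8 + \sqrt{-23998 + \left(\frac{2495}{2334} + \frac{2623}{-12348}\right)} = 8 + \sqrt{-23998 + \left(2495 \cdot \frac{1}{2334} + 2623 \left(- \frac{1}{12348}\right)\right)} = 8 + \sqrt{-23998 + \left(\frac{2495}{2334} - \frac{2623}{12348}\right)} = 8 + \sqrt{-23998 + \frac{4114363}{4803372}} = 8 + \sqrt{- \frac{115267206893}{4803372}} = 8 + \frac{i \sqrt{313872604369639}}{114366}$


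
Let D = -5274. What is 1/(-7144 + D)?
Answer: -1/12418 ≈ -8.0528e-5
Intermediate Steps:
1/(-7144 + D) = 1/(-7144 - 5274) = 1/(-12418) = -1/12418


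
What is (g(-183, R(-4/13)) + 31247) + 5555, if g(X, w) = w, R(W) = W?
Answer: 478422/13 ≈ 36802.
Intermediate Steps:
(g(-183, R(-4/13)) + 31247) + 5555 = (-4/13 + 31247) + 5555 = 406207/13 + 5555 = 478422/13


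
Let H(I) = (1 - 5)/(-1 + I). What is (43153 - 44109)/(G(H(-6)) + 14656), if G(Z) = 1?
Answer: -956/14657 ≈ -0.065225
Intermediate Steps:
H(I) = -4/(-1 + I)
(43153 - 44109)/(G(H(-6)) + 14656) = (43153 - 44109)/(1 + 14656) = -956/14657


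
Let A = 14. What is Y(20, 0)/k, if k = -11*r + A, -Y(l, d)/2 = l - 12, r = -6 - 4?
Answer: -4/31 ≈ -0.12903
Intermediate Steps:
r = -10
Y(l, d) = 24 - 2*l (Y(l, d) = -2*(l - 12) = -2*(-12 + l) = 24 - 2*l)
k = 124 (k = -11*(-10) + 14 = 110 + 14 = 124)
Y(20, 0)/k = (24 - 2*20)/124 = (24 - 40)*(1/124) = -16*1/124 = -4/31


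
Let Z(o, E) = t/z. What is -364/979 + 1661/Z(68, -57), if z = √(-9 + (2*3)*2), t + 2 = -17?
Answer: -364/979 - 1661*√3/19 ≈ -151.79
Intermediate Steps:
t = -19 (t = -2 - 17 = -19)
z = √3 (z = √(-9 + 6*2) = √(-9 + 12) = √3 ≈ 1.7320)
Z(o, E) = -19*√3/3
-364/979 + 1661/Z(68, -57) = -364/979 + 1661/((-19*√3/3)) = -364*1/979 + 1661*(-√3/19) = -364/979 - 1661*√3/19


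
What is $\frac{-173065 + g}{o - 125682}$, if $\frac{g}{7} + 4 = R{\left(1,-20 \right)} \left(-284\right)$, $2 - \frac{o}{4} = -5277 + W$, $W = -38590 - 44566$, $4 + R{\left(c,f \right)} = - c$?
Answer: $- \frac{163153}{228058} \approx -0.7154$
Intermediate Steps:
$R{\left(c,f \right)} = -4 - c$
$W = -83156$
$o = 353740$ ($o = 8 - 4 \left(-5277 - 83156\right) = 8 - -353732 = 8 + 353732 = 353740$)
$g = 9912$ ($g = -28 + 7 \left(-4 - 1\right) \left(-284\right) = -28 + 7 \left(\left(-5\right) \left(-284\right)\right) = -28 + 7 \cdot 1420 = -28 + 9940 = 9912$)
$\frac{-173065 + g}{o - 125682} = \frac{-173065 + 9912}{353740 - 125682} = - \frac{163153}{228058}$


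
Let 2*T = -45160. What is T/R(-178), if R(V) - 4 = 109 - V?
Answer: -22580/291 ≈ -77.594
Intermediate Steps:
T = -22580 (T = (1/2)*(-45160) = -22580)
R(V) = 113 - V (R(V) = 4 + (109 - V) = 113 - V)
T/R(-178) = -22580/(113 - 1*(-178)) = -22580/(113 + 178) = -22580/291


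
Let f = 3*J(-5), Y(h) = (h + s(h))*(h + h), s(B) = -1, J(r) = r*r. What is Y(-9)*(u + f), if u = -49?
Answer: 4680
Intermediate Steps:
J(r) = r**2
Y(h) = 2*h*(-1 + h) (Y(h) = (h - 1)*(h + h) = (-1 + h)*(2*h) = 2*h*(-1 + h))
f = 75 (f = 3*(-5)**2 = 3*25 = 75)
Y(-9)*(u + f) = (2*(-9)*(-1 - 9))*(-49 + 75) = (2*(-9)*(-10))*26 = 180*26 = 4680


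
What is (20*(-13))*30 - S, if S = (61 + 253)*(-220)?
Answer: 61280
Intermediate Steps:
S = -69080 (S = 314*(-220) = -69080)
(20*(-13))*30 - S = (20*(-13))*30 - 1*(-69080) = -260*30 + 69080 = -7800 + 69080 = 61280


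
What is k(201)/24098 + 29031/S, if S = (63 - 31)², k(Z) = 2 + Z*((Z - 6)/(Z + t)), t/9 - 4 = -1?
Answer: 6647787637/234425344 ≈ 28.358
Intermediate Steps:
t = 27 (t = 36 + 9*(-1) = 36 - 9 = 27)
k(Z) = 2 + Z*(-6 + Z)/(27 + Z) (k(Z) = 2 + Z*((Z - 6)/(Z + 27)) = 2 + Z*((-6 + Z)/(27 + Z)) = 2 + Z*(-6 + Z)/(27 + Z))
S = 1024 (S = 32² = 1024)
k(201)/24098 + 29031/S = ((54 + 201² - 4*201)/(27 + 201))/24098 + 29031/1024 = ((54 + 40401 - 804)/228)*(1/24098) + 29031*(1/1024) = ((1/228)*39651)*(1/24098) + 29031/1024 = (13217/76)*(1/24098) + 29031/1024 = 13217/1831448 + 29031/1024 = 6647787637/234425344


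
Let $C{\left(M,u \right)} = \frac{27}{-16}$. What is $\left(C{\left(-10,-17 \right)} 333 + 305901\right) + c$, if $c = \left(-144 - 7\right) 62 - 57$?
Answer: $\frac{4734721}{16} \approx 2.9592 \cdot 10^{5}$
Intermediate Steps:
$C{\left(M,u \right)} = - \frac{27}{16}$ ($C{\left(M,u \right)} = 27 \left(- \frac{1}{16}\right) = - \frac{27}{16}$)
$c = -9419$ ($c = \left(-151\right) 62 - 57 = -9362 - 57 = -9419$)
$\left(C{\left(-10,-17 \right)} 333 + 305901\right) + c = \left(\left(- \frac{27}{16}\right) 333 + 305901\right) - 9419 = \left(- \frac{8991}{16} + 305901\right) - 9419 = \frac{4885425}{16} - 9419 = \frac{4734721}{16}$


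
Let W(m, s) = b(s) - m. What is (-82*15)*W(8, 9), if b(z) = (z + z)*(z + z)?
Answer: -388680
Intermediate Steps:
b(z) = 4*z² (b(z) = (2*z)*(2*z) = 4*z²)
W(m, s) = -m + 4*s² (W(m, s) = 4*s² - m = -m + 4*s²)
(-82*15)*W(8, 9) = (-82*15)*(-1*8 + 4*9²) = -1230*(-8 + 4*81) = -1230*(-8 + 324) = -1230*316 = -388680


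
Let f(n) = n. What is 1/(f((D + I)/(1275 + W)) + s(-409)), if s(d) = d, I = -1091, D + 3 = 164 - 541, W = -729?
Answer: -546/224785 ≈ -0.0024290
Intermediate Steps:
D = -380 (D = -3 + (164 - 541) = -3 - 377 = -380)
1/(f((D + I)/(1275 + W)) + s(-409)) = 1/((-380 - 1091)/(1275 - 729) - 409) = 1/(-1471/546 - 409) = 1/(-224785/546) = -546/224785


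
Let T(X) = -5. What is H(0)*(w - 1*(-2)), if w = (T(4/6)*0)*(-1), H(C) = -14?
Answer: -28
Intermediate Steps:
w = 0 (w = -5*0*(-1) = 0*(-1) = 0)
H(0)*(w - 1*(-2)) = -14*(0 - 1*(-2)) = -14*(0 + 2) = -14*2 = -28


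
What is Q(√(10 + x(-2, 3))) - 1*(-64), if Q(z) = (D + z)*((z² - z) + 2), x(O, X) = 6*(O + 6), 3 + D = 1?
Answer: -42 + 38*√34 ≈ 179.58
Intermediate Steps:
D = -2 (D = -3 + 1 = -2)
x(O, X) = 36 + 6*O (x(O, X) = 6*(6 + O) = 36 + 6*O)
Q(z) = (-2 + z)*(2 + z² - z) (Q(z) = (-2 + z)*((z² - z) + 2) = (-2 + z)*(2 + z² - z))
Q(√(10 + x(-2, 3))) - 1*(-64) = (-4 + (√(10 + (36 + 6*(-2))))³ - (138 - 36) + 4*√(10 + (36 + 6*(-2)))) - 1*(-64) = (-4 + (√(10 + (36 - 12)))³ - 3*(√(10 + (36 - 12)))² + 4*√(10 + (36 - 12))) + 64 = (-4 + (√(10 + 24))³ - 3*(√(10 + 24))² + 4*√(10 + 24)) + 64 = (-4 + (√34)³ - 3*(√34)² + 4*√34) + 64 = (-4 + 34*√34 - 3*34 + 4*√34) + 64 = (-4 + 34*√34 - 102 + 4*√34) + 64 = (-106 + 38*√34) + 64 = -42 + 38*√34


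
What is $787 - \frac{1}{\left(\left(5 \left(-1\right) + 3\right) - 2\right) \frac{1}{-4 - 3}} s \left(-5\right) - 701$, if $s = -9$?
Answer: $- \frac{250709}{4} \approx -62677.0$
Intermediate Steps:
$787 - \frac{1}{\left(\left(5 \left(-1\right) + 3\right) - 2\right) \frac{1}{-4 - 3}} s \left(-5\right) - 701 = 787 - \frac{1}{\left(\left(5 \left(-1\right) + 3\right) - 2\right) \frac{1}{-4 - 3}} \left(-9\right) \left(-5\right) - 701 = 787 - \frac{1}{\left(\left(-5 + 3\right) - 2\right) \frac{1}{-7}} \left(-9\right) \left(-5\right) - 701 = 787 - \frac{1}{\left(-2 - 2\right) \left(- \frac{1}{7}\right)} \left(-9\right) \left(-5\right) - 701 = 787 - \frac{1}{\left(-4\right) \left(- \frac{1}{7}\right)} \left(-9\right) \left(-5\right) - 701 = 787 - \frac{1}{\frac{4}{7}} \left(-9\right) \left(-5\right) - 701 = 787 \left(-1\right) \frac{7}{4} \left(-9\right) \left(-5\right) - 701 = 787 \left(- \frac{7}{4}\right) \left(-9\right) \left(-5\right) - 701 = 787 \cdot \frac{63}{4} \left(-5\right) - 701 = 787 \left(- \frac{315}{4}\right) - 701 = - \frac{247905}{4} - 701 = - \frac{250709}{4}$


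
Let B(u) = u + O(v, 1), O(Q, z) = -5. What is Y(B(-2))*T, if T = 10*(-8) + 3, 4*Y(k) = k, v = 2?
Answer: 539/4 ≈ 134.75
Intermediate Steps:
B(u) = -5 + u (B(u) = u - 5 = -5 + u)
Y(k) = k/4
T = -77 (T = -80 + 3 = -77)
Y(B(-2))*T = ((-5 - 2)/4)*(-77) = ((1/4)*(-7))*(-77) = -7/4*(-77) = 539/4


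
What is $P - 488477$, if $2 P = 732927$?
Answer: $- \frac{244027}{2} \approx -1.2201 \cdot 10^{5}$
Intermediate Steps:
$P = \frac{732927}{2}$ ($P = \frac{1}{2} \cdot 732927 = \frac{732927}{2} \approx 3.6646 \cdot 10^{5}$)
$P - 488477 = \frac{732927}{2} - 488477 = - \frac{244027}{2}$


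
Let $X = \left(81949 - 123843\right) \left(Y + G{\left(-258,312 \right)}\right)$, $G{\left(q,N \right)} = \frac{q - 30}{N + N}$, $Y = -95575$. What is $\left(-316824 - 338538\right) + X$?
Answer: $\frac{52043979308}{13} \approx 4.0034 \cdot 10^{9}$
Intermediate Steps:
$G{\left(q,N \right)} = \frac{-30 + q}{2 N}$
$X = \frac{52052499014}{13}$ ($X = \left(81949 - 123843\right) \left(-95575 + \frac{-30 - 258}{2 \cdot 312}\right) = - 41894 \left(-95575 + \frac{1}{2} \cdot \frac{1}{312} \left(-288\right)\right) = - 41894 \left(-95575 - \frac{6}{13}\right) = \left(-41894\right) \left(- \frac{1242481}{13}\right) = \frac{52052499014}{13} \approx 4.004 \cdot 10^{9}$)
$\left(-316824 - 338538\right) + X = \left(-316824 - 338538\right) + \frac{52052499014}{13} = -655362 + \frac{52052499014}{13} = \frac{52043979308}{13}$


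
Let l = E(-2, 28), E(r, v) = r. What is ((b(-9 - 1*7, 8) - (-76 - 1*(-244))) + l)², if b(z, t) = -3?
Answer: 29929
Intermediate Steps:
l = -2
((b(-9 - 1*7, 8) - (-76 - 1*(-244))) + l)² = ((-3 - (-76 - 1*(-244))) - 2)² = ((-3 - (-76 + 244)) - 2)² = ((-3 - 1*168) - 2)² = ((-3 - 168) - 2)² = (-171 - 2)² = (-173)² = 29929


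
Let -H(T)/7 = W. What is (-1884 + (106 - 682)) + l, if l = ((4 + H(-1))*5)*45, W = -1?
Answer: 15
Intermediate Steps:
H(T) = 7 (H(T) = -7*(-1) = 7)
l = 2475 (l = ((4 + 7)*5)*45 = (11*5)*45 = 55*45 = 2475)
(-1884 + (106 - 682)) + l = (-1884 + (106 - 682)) + 2475 = (-1884 - 576) + 2475 = -2460 + 2475 = 15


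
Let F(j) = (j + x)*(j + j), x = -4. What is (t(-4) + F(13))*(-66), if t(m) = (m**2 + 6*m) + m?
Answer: -14652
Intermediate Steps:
t(m) = m**2 + 7*m
F(j) = 2*j*(-4 + j) (F(j) = (j - 4)*(j + j) = (-4 + j)*(2*j) = 2*j*(-4 + j))
(t(-4) + F(13))*(-66) = (-4*(7 - 4) + 2*13*(-4 + 13))*(-66) = (-4*3 + 2*13*9)*(-66) = (-12 + 234)*(-66) = 222*(-66) = -14652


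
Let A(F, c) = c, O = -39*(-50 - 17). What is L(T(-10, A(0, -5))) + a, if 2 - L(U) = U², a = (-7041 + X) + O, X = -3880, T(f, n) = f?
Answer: -8406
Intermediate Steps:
O = 2613 (O = -39*(-67) = 2613)
a = -8308 (a = (-7041 - 3880) + 2613 = -10921 + 2613 = -8308)
L(U) = 2 - U²
L(T(-10, A(0, -5))) + a = (2 - 1*(-10)²) - 8308 = (2 - 1*100) - 8308 = (2 - 100) - 8308 = -98 - 8308 = -8406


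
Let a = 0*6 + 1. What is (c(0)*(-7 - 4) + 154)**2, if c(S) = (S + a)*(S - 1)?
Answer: 27225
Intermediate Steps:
a = 1 (a = 0 + 1 = 1)
c(S) = (1 + S)*(-1 + S) (c(S) = (S + 1)*(S - 1) = (1 + S)*(-1 + S))
(c(0)*(-7 - 4) + 154)**2 = ((-1 + 0**2)*(-7 - 4) + 154)**2 = ((-1 + 0)*(-11) + 154)**2 = (-1*(-11) + 154)**2 = (11 + 154)**2 = 165**2 = 27225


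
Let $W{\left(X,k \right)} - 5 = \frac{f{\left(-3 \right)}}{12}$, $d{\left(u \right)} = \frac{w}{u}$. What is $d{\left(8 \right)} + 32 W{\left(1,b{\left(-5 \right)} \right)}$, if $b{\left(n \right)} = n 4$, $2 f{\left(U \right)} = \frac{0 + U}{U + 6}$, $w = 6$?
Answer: $\frac{1913}{12} \approx 159.42$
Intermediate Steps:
$f{\left(U \right)} = \frac{U}{2 \left(6 + U\right)}$ ($f{\left(U \right)} = \frac{\left(0 + U\right) \frac{1}{U + 6}}{2} = \frac{U \frac{1}{6 + U}}{2} = \frac{U}{2 \left(6 + U\right)}$)
$d{\left(u \right)} = \frac{6}{u}$
$b{\left(n \right)} = 4 n$
$W{\left(X,k \right)} = \frac{119}{24}$ ($W{\left(X,k \right)} = 5 + \frac{\frac{1}{2} \left(-3\right) \frac{1}{6 - 3}}{12} = 5 + \frac{1}{2} \left(-3\right) \frac{1}{3} \cdot \frac{1}{12} = 5 - \frac{1}{24} = \frac{119}{24}$)
$d{\left(8 \right)} + 32 W{\left(1,b{\left(-5 \right)} \right)} = \frac{6}{8} + 32 \cdot \frac{119}{24} = 6 \cdot \frac{1}{8} + \frac{476}{3} = \frac{3}{4} + \frac{476}{3} = \frac{1913}{12}$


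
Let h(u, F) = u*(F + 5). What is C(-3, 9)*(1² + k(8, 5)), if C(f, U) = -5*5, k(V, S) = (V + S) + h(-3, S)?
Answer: 400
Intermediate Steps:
h(u, F) = u*(5 + F)
k(V, S) = -15 + V - 2*S (k(V, S) = (V + S) - 3*(5 + S) = (S + V) + (-15 - 3*S) = -15 + V - 2*S)
C(f, U) = -25
C(-3, 9)*(1² + k(8, 5)) = -25*(1² + (-15 + 8 - 2*5)) = -25*(1 + (-15 + 8 - 10)) = -25*(1 - 17) = -25*(-16) = 400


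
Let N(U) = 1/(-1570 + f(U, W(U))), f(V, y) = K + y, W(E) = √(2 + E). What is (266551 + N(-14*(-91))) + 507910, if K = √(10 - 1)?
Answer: 1900692252626/2454213 - 2*√319/2454213 ≈ 7.7446e+5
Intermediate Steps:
K = 3 (K = √9 = 3)
f(V, y) = 3 + y
N(U) = 1/(-1567 + √(2 + U)) (N(U) = 1/(-1570 + (3 + √(2 + U))) = 1/(-1567 + √(2 + U)))
(266551 + N(-14*(-91))) + 507910 = (266551 + 1/(-1567 + √(2 - 14*(-91)))) + 507910 = (266551 + 1/(-1567 + √(2 + 1274))) + 507910 = (266551 + 1/(-1567 + √1276)) + 507910 = (266551 + 1/(-1567 + 2*√319)) + 507910 = 774461 + 1/(-1567 + 2*√319)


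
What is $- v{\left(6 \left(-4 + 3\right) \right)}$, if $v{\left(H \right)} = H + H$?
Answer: $12$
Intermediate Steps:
$v{\left(H \right)} = 2 H$
$- v{\left(6 \left(-4 + 3\right) \right)} = - 2 \cdot 6 \left(-4 + 3\right) = - 2 \cdot 6 \left(-1\right) = - 2 \left(-6\right) = \left(-1\right) \left(-12\right) = 12$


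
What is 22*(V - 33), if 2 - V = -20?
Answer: -242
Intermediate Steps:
V = 22 (V = 2 - 1*(-20) = 2 + 20 = 22)
22*(V - 33) = 22*(22 - 33) = 22*(-11) = -242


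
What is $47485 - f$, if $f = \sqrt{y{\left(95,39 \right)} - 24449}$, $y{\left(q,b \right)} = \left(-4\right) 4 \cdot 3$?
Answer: $47485 - i \sqrt{24497} \approx 47485.0 - 156.52 i$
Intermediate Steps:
$y{\left(q,b \right)} = -48$ ($y{\left(q,b \right)} = \left(-16\right) 3 = -48$)
$f = i \sqrt{24497}$ ($f = \sqrt{-48 - 24449} = \sqrt{-24497} = i \sqrt{24497} \approx 156.52 i$)
$47485 - f = 47485 - i \sqrt{24497}$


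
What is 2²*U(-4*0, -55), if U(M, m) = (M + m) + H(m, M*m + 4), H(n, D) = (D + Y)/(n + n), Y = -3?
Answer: -12102/55 ≈ -220.04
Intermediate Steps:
H(n, D) = (-3 + D)/(2*n) (H(n, D) = (D - 3)/(n + n) = (-3 + D)/((2*n)) = (-3 + D)*(1/(2*n)) = (-3 + D)/(2*n))
U(M, m) = M + m + (1 + M*m)/(2*m) (U(M, m) = (M + m) + (-3 + (M*m + 4))/(2*m) = (M + m) + (-3 + (4 + M*m))/(2*m) = (M + m) + (1 + M*m)/(2*m) = M + m + (1 + M*m)/(2*m))
2²*U(-4*0, -55) = 2²*(-55 + (½)/(-55) + 3*(-4*0)/2) = 4*(-55 + (½)*(-1/55) + (3/2)*0) = 4*(-55 - 1/110 + 0) = 4*(-6051/110) = -12102/55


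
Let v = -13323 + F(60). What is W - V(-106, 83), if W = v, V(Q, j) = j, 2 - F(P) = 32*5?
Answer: -13564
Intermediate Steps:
F(P) = -158 (F(P) = 2 - 32*5 = 2 - 1*160 = 2 - 160 = -158)
v = -13481 (v = -13323 - 158 = -13481)
W = -13481
W - V(-106, 83) = -13481 - 1*83 = -13481 - 83 = -13564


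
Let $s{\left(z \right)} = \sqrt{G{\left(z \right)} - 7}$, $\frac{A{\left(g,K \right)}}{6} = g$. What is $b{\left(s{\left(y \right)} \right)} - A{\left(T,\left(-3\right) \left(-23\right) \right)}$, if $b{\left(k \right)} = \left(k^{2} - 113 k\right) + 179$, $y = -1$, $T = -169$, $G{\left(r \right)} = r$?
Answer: $1185 - 226 i \sqrt{2} \approx 1185.0 - 319.61 i$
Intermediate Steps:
$A{\left(g,K \right)} = 6 g$
$s{\left(z \right)} = \sqrt{-7 + z}$ ($s{\left(z \right)} = \sqrt{z - 7} = \sqrt{-7 + z}$)
$b{\left(k \right)} = 179 + k^{2} - 113 k$
$b{\left(s{\left(y \right)} \right)} - A{\left(T,\left(-3\right) \left(-23\right) \right)} = \left(179 + \left(\sqrt{-7 - 1}\right)^{2} - 113 \sqrt{-7 - 1}\right) - 6 \left(-169\right) = \left(179 + \left(\sqrt{-8}\right)^{2} - 113 \sqrt{-8}\right) - -1014 = \left(179 + \left(2 i \sqrt{2}\right)^{2} - 113 \cdot 2 i \sqrt{2}\right) + 1014 = \left(179 - 8 - 226 i \sqrt{2}\right) + 1014 = \left(171 - 226 i \sqrt{2}\right) + 1014 = 1185 - 226 i \sqrt{2}$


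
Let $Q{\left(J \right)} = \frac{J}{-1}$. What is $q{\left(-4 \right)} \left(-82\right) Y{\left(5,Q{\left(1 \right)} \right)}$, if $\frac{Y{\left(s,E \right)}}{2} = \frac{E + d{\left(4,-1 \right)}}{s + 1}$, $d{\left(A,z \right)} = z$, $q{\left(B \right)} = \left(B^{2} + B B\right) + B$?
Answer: $\frac{4592}{3} \approx 1530.7$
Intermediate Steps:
$q{\left(B \right)} = B + 2 B^{2}$ ($q{\left(B \right)} = \left(B^{2} + B^{2}\right) + B = 2 B^{2} + B = B + 2 B^{2}$)
$Q{\left(J \right)} = - J$ ($Q{\left(J \right)} = J \left(-1\right) = - J$)
$Y{\left(s,E \right)} = \frac{2 \left(-1 + E\right)}{1 + s}$ ($Y{\left(s,E \right)} = 2 \frac{E - 1}{s + 1} = 2 \frac{-1 + E}{1 + s} = \frac{2 \left(-1 + E\right)}{1 + s}$)
$q{\left(-4 \right)} \left(-82\right) Y{\left(5,Q{\left(1 \right)} \right)} = - 4 \left(1 + 2 \left(-4\right)\right) \left(-82\right) \frac{2 \left(-1 - 1\right)}{1 + 5} = - 4 \left(1 - 8\right) \left(-82\right) \frac{2 \left(-1 - 1\right)}{6} = \left(-4\right) \left(-7\right) \left(-82\right) 2 \cdot \frac{1}{6} \left(-2\right) = 28 \left(-82\right) \left(- \frac{2}{3}\right) = \left(-2296\right) \left(- \frac{2}{3}\right) = \frac{4592}{3}$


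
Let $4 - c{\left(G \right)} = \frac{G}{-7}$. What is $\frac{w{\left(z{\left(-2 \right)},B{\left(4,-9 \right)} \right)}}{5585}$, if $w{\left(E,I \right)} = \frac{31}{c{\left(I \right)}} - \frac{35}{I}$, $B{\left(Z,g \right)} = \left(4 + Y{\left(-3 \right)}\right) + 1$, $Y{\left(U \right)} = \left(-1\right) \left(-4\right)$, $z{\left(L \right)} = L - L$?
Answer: $\frac{658}{1859805} \approx 0.0003538$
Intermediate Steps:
$z{\left(L \right)} = 0$
$c{\left(G \right)} = 4 + \frac{G}{7}$ ($c{\left(G \right)} = 4 - \frac{G}{-7} = 4 - G \left(- \frac{1}{7}\right) = 4 - - \frac{G}{7} = 4 + \frac{G}{7}$)
$Y{\left(U \right)} = 4$
$B{\left(Z,g \right)} = 9$ ($B{\left(Z,g \right)} = \left(4 + 4\right) + 1 = 8 + 1 = 9$)
$w{\left(E,I \right)} = - \frac{35}{I} + \frac{31}{4 + \frac{I}{7}}$ ($w{\left(E,I \right)} = \frac{31}{4 + \frac{I}{7}} - \frac{35}{I} = - \frac{35}{I} + \frac{31}{4 + \frac{I}{7}}$)
$\frac{w{\left(z{\left(-2 \right)},B{\left(4,-9 \right)} \right)}}{5585} = \frac{14 \cdot \frac{1}{9} \frac{1}{28 + 9} \left(-70 + 13 \cdot 9\right)}{5585} = 14 \cdot \frac{1}{9} \cdot \frac{1}{37} \left(-70 + 117\right) \frac{1}{5585} = 14 \cdot \frac{1}{9} \cdot \frac{1}{37} \cdot 47 \cdot \frac{1}{5585} = \frac{658}{333} \cdot \frac{1}{5585} = \frac{658}{1859805}$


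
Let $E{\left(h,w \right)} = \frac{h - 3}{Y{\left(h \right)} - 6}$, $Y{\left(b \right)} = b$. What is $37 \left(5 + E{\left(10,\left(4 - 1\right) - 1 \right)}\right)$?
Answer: $\frac{999}{4} \approx 249.75$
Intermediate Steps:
$E{\left(h,w \right)} = \frac{-3 + h}{-6 + h}$ ($E{\left(h,w \right)} = \frac{h - 3}{h - 6} = \frac{-3 + h}{-6 + h}$)
$37 \left(5 + E{\left(10,\left(4 - 1\right) - 1 \right)}\right) = 37 \left(5 + \frac{-3 + 10}{-6 + 10}\right) = 37 \left(5 + \frac{1}{4} \cdot 7\right) = 37 \left(5 + \frac{7}{4}\right) = 37 \cdot \frac{27}{4} = \frac{999}{4}$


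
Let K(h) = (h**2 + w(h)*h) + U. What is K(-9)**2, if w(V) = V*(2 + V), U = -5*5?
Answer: 261121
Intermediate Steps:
U = -25
K(h) = -25 + h**2 + h**2*(2 + h) (K(h) = (h**2 + (h*(2 + h))*h) - 25 = (h**2 + h**2*(2 + h)) - 25 = -25 + h**2 + h**2*(2 + h))
K(-9)**2 = (-25 + (-9)**3 + 3*(-9)**2)**2 = (-25 - 729 + 3*81)**2 = (-25 - 729 + 243)**2 = (-511)**2 = 261121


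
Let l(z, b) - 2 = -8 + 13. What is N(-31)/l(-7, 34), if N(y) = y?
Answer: -31/7 ≈ -4.4286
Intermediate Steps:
l(z, b) = 7 (l(z, b) = 2 + (-8 + 13) = 2 + 5 = 7)
N(-31)/l(-7, 34) = -31/7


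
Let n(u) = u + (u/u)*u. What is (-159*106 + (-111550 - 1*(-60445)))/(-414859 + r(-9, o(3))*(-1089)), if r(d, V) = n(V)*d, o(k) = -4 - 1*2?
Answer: 67959/532471 ≈ 0.12763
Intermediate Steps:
o(k) = -6 (o(k) = -4 - 2 = -6)
n(u) = 2*u (n(u) = u + 1*u = u + u = 2*u)
r(d, V) = 2*V*d (r(d, V) = (2*V)*d = 2*V*d)
(-159*106 + (-111550 - 1*(-60445)))/(-414859 + r(-9, o(3))*(-1089)) = (-159*106 + (-111550 - 1*(-60445)))/(-414859 + (2*(-6)*(-9))*(-1089)) = (-16854 + (-111550 + 60445))/(-414859 + 108*(-1089)) = (-16854 - 51105)/(-414859 - 117612) = -67959/(-532471) = -67959*(-1/532471) = 67959/532471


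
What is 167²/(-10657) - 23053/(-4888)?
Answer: 109354389/52091416 ≈ 2.0993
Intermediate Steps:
167²/(-10657) - 23053/(-4888) = 27889*(-1/10657) - 23053*(-1/4888) = -27889/10657 + 23053/4888 = 109354389/52091416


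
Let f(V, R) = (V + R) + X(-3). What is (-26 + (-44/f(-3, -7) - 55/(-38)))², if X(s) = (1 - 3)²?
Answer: 3853369/12996 ≈ 296.50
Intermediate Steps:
X(s) = 4 (X(s) = (-2)² = 4)
f(V, R) = 4 + R + V (f(V, R) = (V + R) + 4 = (R + V) + 4 = 4 + R + V)
(-26 + (-44/f(-3, -7) - 55/(-38)))² = (-26 + (-44/(4 - 7 - 3) - 55/(-38)))² = (-26 + (-44/(-6) - 55*(-1/38)))² = (-26 + (-44*(-⅙) + 55/38))² = (-26 + (22/3 + 55/38))² = (-26 + 1001/114)² = (-1963/114)² = 3853369/12996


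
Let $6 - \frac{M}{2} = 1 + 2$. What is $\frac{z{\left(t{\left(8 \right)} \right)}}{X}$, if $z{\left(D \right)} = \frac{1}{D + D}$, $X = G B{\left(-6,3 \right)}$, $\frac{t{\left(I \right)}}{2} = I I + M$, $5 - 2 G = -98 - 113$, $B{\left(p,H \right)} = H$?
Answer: $\frac{1}{90720} \approx 1.1023 \cdot 10^{-5}$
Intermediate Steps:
$M = 6$ ($M = 12 - 2 \left(1 + 2\right) = 12 - 6 = 6$)
$G = 108$ ($G = \frac{5}{2} - \frac{-98 - 113}{2} = \frac{5}{2} - - \frac{211}{2} = \frac{5}{2} + \frac{211}{2} = 108$)
$t{\left(I \right)} = 12 + 2 I^{2}$ ($t{\left(I \right)} = 2 \left(I I + 6\right) = 2 \left(I^{2} + 6\right) = 2 \left(6 + I^{2}\right) = 12 + 2 I^{2}$)
$X = 324$ ($X = 108 \cdot 3 = 324$)
$z{\left(D \right)} = \frac{1}{2 D}$
$\frac{z{\left(t{\left(8 \right)} \right)}}{X} = \frac{\frac{1}{2} \frac{1}{12 + 2 \cdot 8^{2}}}{324} = \frac{1}{2 \left(12 + 2 \cdot 64\right)} \frac{1}{324} = \frac{1}{2 \left(12 + 128\right)} \frac{1}{324} = \frac{1}{2 \cdot 140} \cdot \frac{1}{324} = \frac{1}{2} \cdot \frac{1}{140} \cdot \frac{1}{324} = \frac{1}{280} \cdot \frac{1}{324} = \frac{1}{90720}$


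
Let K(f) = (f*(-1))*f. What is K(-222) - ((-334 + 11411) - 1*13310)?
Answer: -47051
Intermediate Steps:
K(f) = -f² (K(f) = (-f)*f = -f²)
K(-222) - ((-334 + 11411) - 1*13310) = -1*(-222)² - ((-334 + 11411) - 1*13310) = -1*49284 - (11077 - 13310) = -49284 - 1*(-2233) = -49284 + 2233 = -47051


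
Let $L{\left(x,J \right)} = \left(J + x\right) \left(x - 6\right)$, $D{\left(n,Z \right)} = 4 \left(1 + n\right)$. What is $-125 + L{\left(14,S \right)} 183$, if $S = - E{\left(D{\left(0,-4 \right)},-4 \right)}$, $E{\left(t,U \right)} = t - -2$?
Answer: $11587$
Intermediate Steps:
$D{\left(n,Z \right)} = 4 + 4 n$
$E{\left(t,U \right)} = 2 + t$ ($E{\left(t,U \right)} = t + 2 = 2 + t$)
$S = -6$ ($S = - (2 + \left(4 + 4 \cdot 0\right)) = - (2 + \left(4 + 0\right)) = - (2 + 4) = \left(-1\right) 6 = -6$)
$L{\left(x,J \right)} = \left(-6 + x\right) \left(J + x\right)$ ($L{\left(x,J \right)} = \left(J + x\right) \left(-6 + x\right) = \left(-6 + x\right) \left(J + x\right)$)
$-125 + L{\left(14,S \right)} 183 = -125 + \left(14^{2} - -36 - 84 - 84\right) 183 = -125 + \left(196 + 36 - 84 - 84\right) 183 = -125 + 64 \cdot 183 = -125 + 11712 = 11587$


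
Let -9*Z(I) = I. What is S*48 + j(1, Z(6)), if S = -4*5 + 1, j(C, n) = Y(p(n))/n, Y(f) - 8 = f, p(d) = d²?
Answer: -2774/3 ≈ -924.67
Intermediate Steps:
Z(I) = -I/9
Y(f) = 8 + f
j(C, n) = (8 + n²)/n
S = -19 (S = -20 + 1 = -19)
S*48 + j(1, Z(6)) = -19*48 + (-⅑*6 + 8/((-⅑*6))) = -912 + (-⅔ + 8/(-⅔)) = -912 + (-⅔ + 8*(-3/2)) = -912 + (-⅔ - 12) = -912 - 38/3 = -2774/3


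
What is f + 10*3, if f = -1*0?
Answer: 30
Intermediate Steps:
f = 0
f + 10*3 = 0 + 10*3 = 0 + 30 = 30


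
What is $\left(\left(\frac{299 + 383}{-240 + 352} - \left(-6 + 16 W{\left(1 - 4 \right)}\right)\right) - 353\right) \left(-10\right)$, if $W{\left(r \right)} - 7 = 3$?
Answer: $\frac{140255}{28} \approx 5009.1$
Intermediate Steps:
$W{\left(r \right)} = 10$ ($W{\left(r \right)} = 7 + 3 = 10$)
$\left(\left(\frac{299 + 383}{-240 + 352} - \left(-6 + 16 W{\left(1 - 4 \right)}\right)\right) - 353\right) \left(-10\right) = \left(\left(\frac{299 + 383}{-240 + 352} + \left(6 - 160\right)\right) - 353\right) \left(-10\right) = \left(\left(\frac{682}{112} + \left(6 - 160\right)\right) - 353\right) \left(-10\right) = \left(\left(682 \cdot \frac{1}{112} - 154\right) - 353\right) \left(-10\right) = \left(\left(\frac{341}{56} - 154\right) - 353\right) \left(-10\right) = \left(- \frac{8283}{56} - 353\right) \left(-10\right) = \left(- \frac{28051}{56}\right) \left(-10\right) = \frac{140255}{28}$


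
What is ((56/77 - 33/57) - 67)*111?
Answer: -1550892/209 ≈ -7420.5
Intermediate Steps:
((56/77 - 33/57) - 67)*111 = ((56*(1/77) - 33*1/57) - 67)*111 = ((8/11 - 11/19) - 67)*111 = (31/209 - 67)*111 = -13972/209*111 = -1550892/209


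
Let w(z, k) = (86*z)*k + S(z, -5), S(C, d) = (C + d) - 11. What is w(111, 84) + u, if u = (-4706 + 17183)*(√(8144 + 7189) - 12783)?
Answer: -158691532 + 12477*√15333 ≈ -1.5715e+8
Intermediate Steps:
S(C, d) = -11 + C + d
w(z, k) = -16 + z + 86*k*z (w(z, k) = (86*z)*k + (-11 + z - 5) = 86*k*z + (-16 + z) = -16 + z + 86*k*z)
u = -159493491 + 12477*√15333 (u = 12477*(√15333 - 12783) = 12477*(-12783 + √15333) = -159493491 + 12477*√15333 ≈ -1.5795e+8)
w(111, 84) + u = (-16 + 111 + 86*84*111) + (-159493491 + 12477*√15333) = (-16 + 111 + 801864) + (-159493491 + 12477*√15333) = 801959 + (-159493491 + 12477*√15333) = -158691532 + 12477*√15333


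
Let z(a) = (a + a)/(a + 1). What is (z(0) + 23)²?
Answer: 529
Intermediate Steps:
z(a) = 2*a/(1 + a) (z(a) = (2*a)/(1 + a) = 2*a/(1 + a))
(z(0) + 23)² = (2*0/(1 + 0) + 23)² = (2*0/1 + 23)² = (2*0*1 + 23)² = (0 + 23)² = 23² = 529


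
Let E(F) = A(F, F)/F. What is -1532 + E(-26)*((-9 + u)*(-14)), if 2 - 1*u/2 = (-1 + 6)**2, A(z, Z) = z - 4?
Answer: -8366/13 ≈ -643.54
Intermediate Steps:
A(z, Z) = -4 + z
u = -46 (u = 4 - 2*(-1 + 6)**2 = 4 - 2*5**2 = 4 - 2*25 = 4 - 50 = -46)
E(F) = (-4 + F)/F
-1532 + E(-26)*((-9 + u)*(-14)) = -1532 + ((-4 - 26)/(-26))*((-9 - 46)*(-14)) = -1532 + (-1/26*(-30))*(-55*(-14)) = -1532 + (15/13)*770 = -1532 + 11550/13 = -8366/13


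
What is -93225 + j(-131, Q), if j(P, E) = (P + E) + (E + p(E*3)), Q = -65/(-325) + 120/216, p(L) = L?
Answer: -840170/9 ≈ -93352.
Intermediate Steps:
Q = 34/45 (Q = -65*(-1/325) + 120*(1/216) = ⅕ + 5/9 = 34/45 ≈ 0.75556)
j(P, E) = P + 5*E (j(P, E) = (P + E) + (E + E*3) = (E + P) + (E + 3*E) = (E + P) + 4*E = P + 5*E)
-93225 + j(-131, Q) = -93225 + (-131 + 5*(34/45)) = -93225 + (-131 + 34/9) = -93225 - 1145/9 = -840170/9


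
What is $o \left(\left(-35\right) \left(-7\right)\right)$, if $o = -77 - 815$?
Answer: $-218540$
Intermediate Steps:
$o = -892$
$o \left(\left(-35\right) \left(-7\right)\right) = - 892 \left(\left(-35\right) \left(-7\right)\right) = \left(-892\right) 245 = -218540$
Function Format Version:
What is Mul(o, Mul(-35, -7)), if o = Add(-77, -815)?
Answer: -218540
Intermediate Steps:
o = -892
Mul(o, Mul(-35, -7)) = Mul(-892, Mul(-35, -7)) = Mul(-892, 245) = -218540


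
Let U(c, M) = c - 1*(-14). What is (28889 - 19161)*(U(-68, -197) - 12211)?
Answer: -119313920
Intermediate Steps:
U(c, M) = 14 + c (U(c, M) = c + 14 = 14 + c)
(28889 - 19161)*(U(-68, -197) - 12211) = (28889 - 19161)*((14 - 68) - 12211) = 9728*(-54 - 12211) = 9728*(-12265) = -119313920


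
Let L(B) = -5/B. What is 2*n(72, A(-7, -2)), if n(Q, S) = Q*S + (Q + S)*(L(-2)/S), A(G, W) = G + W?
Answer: -1331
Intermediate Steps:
n(Q, S) = Q*S + 5*(Q + S)/(2*S) (n(Q, S) = Q*S + (Q + S)*((-5/(-2))/S) = Q*S + (Q + S)*((-5*(-½))/S) = Q*S + (Q + S)*(5/(2*S)) = Q*S + 5*(Q + S)/(2*S))
2*n(72, A(-7, -2)) = 2*(5/2 + 72*(-7 - 2) + (5/2)*72/(-7 - 2)) = 2*(5/2 + 72*(-9) + (5/2)*72/(-9)) = 2*(5/2 - 648 + (5/2)*72*(-⅑)) = 2*(5/2 - 648 - 20) = 2*(-1331/2) = -1331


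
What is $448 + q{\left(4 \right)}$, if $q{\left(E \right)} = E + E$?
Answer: $456$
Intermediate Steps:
$q{\left(E \right)} = 2 E$
$448 + q{\left(4 \right)} = 448 + 2 \cdot 4 = 448 + 8 = 456$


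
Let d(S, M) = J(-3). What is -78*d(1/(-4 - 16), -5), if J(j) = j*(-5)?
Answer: -1170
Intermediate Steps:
J(j) = -5*j
d(S, M) = 15 (d(S, M) = -5*(-3) = 15)
-78*d(1/(-4 - 16), -5) = -78*15 = -1170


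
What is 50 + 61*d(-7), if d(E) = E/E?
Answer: 111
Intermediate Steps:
d(E) = 1
50 + 61*d(-7) = 50 + 61*1 = 50 + 61 = 111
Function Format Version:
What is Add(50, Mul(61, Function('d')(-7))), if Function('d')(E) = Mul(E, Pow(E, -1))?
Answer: 111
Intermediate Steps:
Function('d')(E) = 1
Add(50, Mul(61, Function('d')(-7))) = Add(50, Mul(61, 1)) = Add(50, 61) = 111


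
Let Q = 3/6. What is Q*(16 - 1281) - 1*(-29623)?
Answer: 57981/2 ≈ 28991.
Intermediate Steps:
Q = ½ (Q = 3*(⅙) = ½ ≈ 0.50000)
Q*(16 - 1281) - 1*(-29623) = (16 - 1281)/2 - 1*(-29623) = (½)*(-1265) + 29623 = -1265/2 + 29623 = 57981/2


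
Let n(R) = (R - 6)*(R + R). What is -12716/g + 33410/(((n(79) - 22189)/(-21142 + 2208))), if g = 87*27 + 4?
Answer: 297667374968/5014243 ≈ 59364.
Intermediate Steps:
n(R) = 2*R*(-6 + R) (n(R) = (-6 + R)*(2*R) = 2*R*(-6 + R))
g = 2353 (g = 2349 + 4 = 2353)
-12716/g + 33410/(((n(79) - 22189)/(-21142 + 2208))) = -12716/2353 + 33410/(((2*79*(-6 + 79) - 22189)/(-21142 + 2208))) = -12716*1/2353 + 33410/(((2*79*73 - 22189)/(-18934))) = -12716/2353 + 33410/(((11534 - 22189)*(-1/18934))) = -12716/2353 + 33410/((-10655*(-1/18934))) = -12716/2353 + 33410/(10655/18934) = -12716/2353 + 33410*(18934/10655) = -12716/2353 + 126516988/2131 = 297667374968/5014243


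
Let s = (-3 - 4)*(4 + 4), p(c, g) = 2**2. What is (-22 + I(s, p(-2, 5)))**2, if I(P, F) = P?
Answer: 6084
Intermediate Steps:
p(c, g) = 4
s = -56 (s = -7*8 = -56)
(-22 + I(s, p(-2, 5)))**2 = (-22 - 56)**2 = (-78)**2 = 6084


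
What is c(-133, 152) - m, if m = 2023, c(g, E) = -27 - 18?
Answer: -2068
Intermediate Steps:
c(g, E) = -45
c(-133, 152) - m = -45 - 1*2023 = -45 - 2023 = -2068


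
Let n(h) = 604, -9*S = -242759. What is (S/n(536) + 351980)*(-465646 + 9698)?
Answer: -218126211567493/1359 ≈ -1.6051e+11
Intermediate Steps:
S = 242759/9 (S = -⅑*(-242759) = 242759/9 ≈ 26973.)
(S/n(536) + 351980)*(-465646 + 9698) = ((242759/9)/604 + 351980)*(-465646 + 9698) = ((242759/9)*(1/604) + 351980)*(-455948) = (242759/5436 + 351980)*(-455948) = (1913606039/5436)*(-455948) = -218126211567493/1359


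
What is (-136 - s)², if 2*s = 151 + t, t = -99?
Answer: 26244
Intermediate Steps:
s = 26 (s = (151 - 99)/2 = (½)*52 = 26)
(-136 - s)² = (-136 - 1*26)² = (-136 - 26)² = (-162)² = 26244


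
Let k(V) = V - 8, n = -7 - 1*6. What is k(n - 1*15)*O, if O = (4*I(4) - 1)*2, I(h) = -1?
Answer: 360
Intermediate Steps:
n = -13 (n = -7 - 6 = -13)
k(V) = -8 + V
O = -10 (O = (4*(-1) - 1)*2 = (-4 - 1)*2 = -5*2 = -10)
k(n - 1*15)*O = (-8 + (-13 - 1*15))*(-10) = (-8 + (-13 - 15))*(-10) = (-8 - 28)*(-10) = -36*(-10) = 360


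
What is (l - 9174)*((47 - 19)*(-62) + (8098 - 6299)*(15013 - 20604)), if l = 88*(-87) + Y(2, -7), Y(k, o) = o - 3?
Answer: 169409473800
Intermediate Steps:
Y(k, o) = -3 + o
l = -7666 (l = 88*(-87) + (-3 - 7) = -7656 - 10 = -7666)
(l - 9174)*((47 - 19)*(-62) + (8098 - 6299)*(15013 - 20604)) = (-7666 - 9174)*((47 - 19)*(-62) + (8098 - 6299)*(15013 - 20604)) = -16840*(28*(-62) + 1799*(-5591)) = -16840*(-1736 - 10058209) = -16840*(-10059945) = 169409473800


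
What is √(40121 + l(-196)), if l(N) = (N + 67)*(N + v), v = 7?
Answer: √64502 ≈ 253.97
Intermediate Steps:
l(N) = (7 + N)*(67 + N) (l(N) = (N + 67)*(N + 7) = (67 + N)*(7 + N) = (7 + N)*(67 + N))
√(40121 + l(-196)) = √(40121 + (469 + (-196)² + 74*(-196))) = √(40121 + (469 + 38416 - 14504)) = √(40121 + 24381) = √64502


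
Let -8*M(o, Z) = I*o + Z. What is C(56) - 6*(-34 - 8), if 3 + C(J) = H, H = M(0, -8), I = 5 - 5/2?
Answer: 250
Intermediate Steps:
I = 5/2 (I = 5 - 5/2 = 5/2 ≈ 2.5000)
M(o, Z) = -5*o/16 - Z/8 (M(o, Z) = -(5*o/2 + Z)/8 = -(Z + 5*o/2)/8 = -5*o/16 - Z/8)
H = 1 (H = -5/16*0 - ⅛*(-8) = 0 + 1 = 1)
C(J) = -2 (C(J) = -3 + 1 = -2)
C(56) - 6*(-34 - 8) = -2 - 6*(-34 - 8) = -2 - 6*(-42) = -2 - 1*(-252) = -2 + 252 = 250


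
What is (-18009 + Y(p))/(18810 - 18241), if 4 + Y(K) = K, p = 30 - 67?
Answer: -18050/569 ≈ -31.722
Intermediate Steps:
p = -37
Y(K) = -4 + K
(-18009 + Y(p))/(18810 - 18241) = (-18009 + (-4 - 37))/(18810 - 18241) = (-18009 - 41)/569 = -18050*1/569 = -18050/569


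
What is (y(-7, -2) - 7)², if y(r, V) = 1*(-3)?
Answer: 100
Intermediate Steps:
y(r, V) = -3
(y(-7, -2) - 7)² = (-3 - 7)² = (-10)² = 100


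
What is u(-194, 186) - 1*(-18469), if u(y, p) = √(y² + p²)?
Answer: 18469 + 2*√18058 ≈ 18738.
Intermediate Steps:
u(y, p) = √(p² + y²)
u(-194, 186) - 1*(-18469) = √(186² + (-194)²) - 1*(-18469) = √(34596 + 37636) + 18469 = √72232 + 18469 = 2*√18058 + 18469 = 18469 + 2*√18058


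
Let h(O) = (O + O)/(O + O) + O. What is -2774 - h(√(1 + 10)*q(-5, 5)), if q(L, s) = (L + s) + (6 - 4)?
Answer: -2775 - 2*√11 ≈ -2781.6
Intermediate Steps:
q(L, s) = 2 + L + s (q(L, s) = (L + s) + 2 = 2 + L + s)
h(O) = 1 + O (h(O) = (2*O)/((2*O)) + O = (2*O)*(1/(2*O)) + O = 1 + O)
-2774 - h(√(1 + 10)*q(-5, 5)) = -2774 - (1 + √(1 + 10)*(2 - 5 + 5)) = -2774 - (1 + √11*2) = -2774 - (1 + 2*√11) = -2774 + (-1 - 2*√11) = -2775 - 2*√11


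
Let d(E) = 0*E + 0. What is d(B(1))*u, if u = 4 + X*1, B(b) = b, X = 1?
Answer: 0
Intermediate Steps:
u = 5 (u = 4 + 1*1 = 4 + 1 = 5)
d(E) = 0 (d(E) = 0 + 0 = 0)
d(B(1))*u = 0*5 = 0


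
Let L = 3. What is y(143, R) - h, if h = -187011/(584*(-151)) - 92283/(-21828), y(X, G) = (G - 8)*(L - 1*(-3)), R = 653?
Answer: 619755583505/160406696 ≈ 3863.7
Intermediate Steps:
y(X, G) = -48 + 6*G (y(X, G) = (G - 8)*(3 - 1*(-3)) = (-8 + G)*(3 + 3) = (-8 + G)*6 = -48 + 6*G)
h = 1018330015/160406696 (h = -187011/(-88184) - 92283*(-1/21828) = -187011*(-1/88184) + 30761/7276 = 187011/88184 + 30761/7276 = 1018330015/160406696 ≈ 6.3484)
y(143, R) - h = (-48 + 6*653) - 1*1018330015/160406696 = (-48 + 3918) - 1018330015/160406696 = 3870 - 1018330015/160406696 = 619755583505/160406696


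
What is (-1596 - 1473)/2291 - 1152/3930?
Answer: -2450067/1500605 ≈ -1.6327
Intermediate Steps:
(-1596 - 1473)/2291 - 1152/3930 = -3069*1/2291 - 1152*1/3930 = -3069/2291 - 192/655 = -2450067/1500605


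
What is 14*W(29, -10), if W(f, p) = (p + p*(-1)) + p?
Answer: -140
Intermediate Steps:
W(f, p) = p (W(f, p) = (p - p) + p = 0 + p = p)
14*W(29, -10) = 14*(-10) = -140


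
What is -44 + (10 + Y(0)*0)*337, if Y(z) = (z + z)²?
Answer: 3326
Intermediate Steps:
Y(z) = 4*z² (Y(z) = (2*z)² = 4*z²)
-44 + (10 + Y(0)*0)*337 = -44 + (10 + (4*0²)*0)*337 = -44 + (10 + (4*0)*0)*337 = -44 + (10 + 0*0)*337 = -44 + (10 + 0)*337 = -44 + 10*337 = -44 + 3370 = 3326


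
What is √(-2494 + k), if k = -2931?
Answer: 5*I*√217 ≈ 73.655*I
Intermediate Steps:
√(-2494 + k) = √(-2494 - 2931) = √(-5425) = 5*I*√217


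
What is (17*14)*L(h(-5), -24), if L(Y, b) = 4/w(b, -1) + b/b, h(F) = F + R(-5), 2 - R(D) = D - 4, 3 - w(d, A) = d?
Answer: 7378/27 ≈ 273.26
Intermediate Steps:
w(d, A) = 3 - d
R(D) = 6 - D (R(D) = 2 - (D - 4) = 2 - (-4 + D) = 2 + (4 - D) = 6 - D)
h(F) = 11 + F (h(F) = F + (6 - 1*(-5)) = F + (6 + 5) = F + 11 = 11 + F)
L(Y, b) = 1 + 4/(3 - b) (L(Y, b) = 4/(3 - b) + b/b = 4/(3 - b) + 1 = 1 + 4/(3 - b))
(17*14)*L(h(-5), -24) = (17*14)*((-7 - 24)/(-3 - 24)) = 238*(-31/(-27)) = 238*(-1/27*(-31)) = 238*(31/27) = 7378/27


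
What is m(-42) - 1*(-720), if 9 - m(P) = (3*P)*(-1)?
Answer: 603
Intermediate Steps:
m(P) = 9 + 3*P (m(P) = 9 - 3*P*(-1) = 9 - (-3)*P = 9 + 3*P)
m(-42) - 1*(-720) = (9 + 3*(-42)) - 1*(-720) = (9 - 126) + 720 = -117 + 720 = 603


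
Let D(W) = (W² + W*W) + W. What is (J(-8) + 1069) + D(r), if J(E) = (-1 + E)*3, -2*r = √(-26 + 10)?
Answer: 1034 - 2*I ≈ 1034.0 - 2.0*I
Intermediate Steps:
r = -2*I (r = -√(-26 + 10)/2 = -2*I ≈ -2.0*I)
D(W) = W + 2*W² (D(W) = (W² + W²) + W = 2*W² + W = W + 2*W²)
J(E) = -3 + 3*E
(J(-8) + 1069) + D(r) = ((-3 + 3*(-8)) + 1069) + (-2*I)*(1 + 2*(-2*I)) = ((-3 - 24) + 1069) + (-2*I)*(1 - 4*I) = (-27 + 1069) - 2*I*(1 - 4*I) = 1042 - 2*I*(1 - 4*I)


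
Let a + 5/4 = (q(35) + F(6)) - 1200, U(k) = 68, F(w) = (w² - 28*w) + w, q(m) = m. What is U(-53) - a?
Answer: 5441/4 ≈ 1360.3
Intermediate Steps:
F(w) = w² - 27*w
a = -5169/4 (a = -5/4 + ((35 + 6*(-27 + 6)) - 1200) = -5/4 + ((35 + 6*(-21)) - 1200) = -5/4 + ((35 - 126) - 1200) = -5/4 + (-91 - 1200) = -5/4 - 1291 = -5169/4 ≈ -1292.3)
U(-53) - a = 68 - 1*(-5169/4) = 68 + 5169/4 = 5441/4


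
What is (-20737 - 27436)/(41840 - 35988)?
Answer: -48173/5852 ≈ -8.2319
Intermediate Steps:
(-20737 - 27436)/(41840 - 35988) = -48173/5852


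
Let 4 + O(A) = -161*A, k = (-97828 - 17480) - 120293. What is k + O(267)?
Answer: -278592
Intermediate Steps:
k = -235601 (k = -115308 - 120293 = -235601)
O(A) = -4 - 161*A
k + O(267) = -235601 + (-4 - 161*267) = -235601 + (-4 - 42987) = -235601 - 42991 = -278592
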